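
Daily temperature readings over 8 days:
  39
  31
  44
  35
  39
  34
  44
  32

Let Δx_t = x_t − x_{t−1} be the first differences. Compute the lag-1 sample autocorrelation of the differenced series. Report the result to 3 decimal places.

-0.735

First differences Δx: -8, 13, -9, 4, -5, 10, -12
Mean of differences = -1.0000
Numerator Σ(Δx_t−Δx̄)(Δx_{t+1}−Δx̄) = -435.0000
Denominator Σ(Δx_t−Δx̄)² = 592.0000
r_1(Δx) = -435.0000 / 592.0000 = -0.735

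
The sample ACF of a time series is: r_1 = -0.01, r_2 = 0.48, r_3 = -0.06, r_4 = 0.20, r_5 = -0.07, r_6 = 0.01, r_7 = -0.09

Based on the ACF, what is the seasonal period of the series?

The largest autocorrelation is r_2 = 0.48, with a weaker echo at lag 4 (0.20); the remaining lags stay at or below 0.01.
The dominant spike at lag 2 indicates a seasonal period of 2.

2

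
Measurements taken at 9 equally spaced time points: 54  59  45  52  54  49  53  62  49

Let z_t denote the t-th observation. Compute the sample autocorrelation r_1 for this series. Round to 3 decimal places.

Mean z̄ = (54 + 59 + 45 + 52 + 54 + 49 + 53 + 62 + 49)/9 = 53.0000
Numerator Σ_{t=1}^{8}(z_t−z̄)(z_{t+1}−z̄) = -75.0000
Denominator Σ(z_t−z̄)² = 216.0000
r_1 = -75.0000 / 216.0000 = -0.347

-0.347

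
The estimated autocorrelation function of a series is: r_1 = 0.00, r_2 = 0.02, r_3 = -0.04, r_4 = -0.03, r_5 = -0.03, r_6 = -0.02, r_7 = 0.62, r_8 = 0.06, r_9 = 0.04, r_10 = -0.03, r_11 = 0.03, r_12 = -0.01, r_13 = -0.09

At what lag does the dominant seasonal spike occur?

7

The largest autocorrelation is r_7 = 0.62; the remaining lags stay at or below 0.06.
The dominant spike at lag 7 indicates a seasonal period of 7.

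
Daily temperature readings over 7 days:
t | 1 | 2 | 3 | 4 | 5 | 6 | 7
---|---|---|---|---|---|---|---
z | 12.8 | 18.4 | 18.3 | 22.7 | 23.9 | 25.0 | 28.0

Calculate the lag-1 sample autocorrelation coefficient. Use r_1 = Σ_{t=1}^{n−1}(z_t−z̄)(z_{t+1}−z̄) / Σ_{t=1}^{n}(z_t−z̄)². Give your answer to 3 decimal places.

0.428

Mean z̄ = (12.8 + 18.4 + 18.3 + 22.7 + 23.9 + 25.0 + 28.0)/7 = 21.3000
Σ(z_t−z̄)(z_{t+1}−z̄) = (24.6500) + (8.7000) + (-4.2000) + (3.6400) + (9.6200) + (24.7900) = 67.2000
Denominator Σ(z_t−z̄)² = 156.9600
r_1 = 67.2000 / 156.9600 = 0.428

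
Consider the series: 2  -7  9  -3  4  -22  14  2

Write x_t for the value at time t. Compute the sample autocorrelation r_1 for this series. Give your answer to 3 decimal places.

Mean x̄ = (2 − 7 + 9 − 3 + 4 − 22 + 14 + 2)/8 = -0.1250
Deviations from mean: 2.1250, -6.8750, 9.1250, -2.8750, 4.1250, -21.8750, 14.1250, 2.1250
Numerator Σ_{t=1}^{7}(x_t−x̄)(x_{t+1}−x̄) = -484.6406
Denominator Σ(x_t−x̄)² = 842.8750
r_1 = -484.6406 / 842.8750 = -0.575

-0.575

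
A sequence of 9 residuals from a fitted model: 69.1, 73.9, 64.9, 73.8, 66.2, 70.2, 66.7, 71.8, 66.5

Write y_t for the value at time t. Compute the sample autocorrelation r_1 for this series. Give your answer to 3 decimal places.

-0.797

Mean ȳ = (69.1 + 73.9 + 64.9 + 73.8 + 66.2 + 70.2 + 66.7 + 71.8 + 66.5)/9 = 69.2333
Numerator Σ_{t=1}^{8}(y_t−ȳ)(y_{t+1}−ȳ) = -73.3844
Denominator Σ(y_t−ȳ)² = 92.0400
r_1 = -73.3844 / 92.0400 = -0.797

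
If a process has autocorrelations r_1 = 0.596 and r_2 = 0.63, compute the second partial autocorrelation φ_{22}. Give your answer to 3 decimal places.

φ_{22} = (r_2 − r_1²) / (1 − r_1²)
r_1² = (0.596)² = 0.355216
Numerator = 0.63 − 0.3552 = 0.2748; denominator = 1 − 0.3552 = 0.6448
φ_{22} = 0.2748 / 0.6448 = 0.426

0.426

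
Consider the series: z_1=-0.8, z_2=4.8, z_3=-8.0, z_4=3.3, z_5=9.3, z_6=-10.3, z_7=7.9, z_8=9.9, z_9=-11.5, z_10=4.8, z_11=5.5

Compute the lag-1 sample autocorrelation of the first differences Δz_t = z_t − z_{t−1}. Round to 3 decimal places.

-0.538

First differences Δz: 5.6, -12.8, 11.3, 6.0, -19.6, 18.2, 2.0, -21.4, 16.3, 0.7
Mean of differences = 0.6300
Numerator Σ(Δz_t−Δz̄)(Δz_{t+1}−Δz̄) = -967.0469
Denominator Σ(Δz_t−Δz̄)² = 1798.4610
r_1(Δz) = -967.0469 / 1798.4610 = -0.538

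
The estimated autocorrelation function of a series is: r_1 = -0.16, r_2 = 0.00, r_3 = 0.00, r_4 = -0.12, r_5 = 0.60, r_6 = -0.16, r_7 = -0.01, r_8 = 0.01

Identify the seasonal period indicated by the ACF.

The largest autocorrelation is r_5 = 0.60; the remaining lags stay at or below 0.01.
The dominant spike at lag 5 indicates a seasonal period of 5.

5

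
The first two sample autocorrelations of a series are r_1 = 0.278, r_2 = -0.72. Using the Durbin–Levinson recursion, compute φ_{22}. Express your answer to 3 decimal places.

-0.864

φ_{22} = (r_2 − r_1²) / (1 − r_1²)
r_1² = (0.278)² = 0.077284
Numerator = -0.72 − 0.0773 = -0.7973; denominator = 1 − 0.0773 = 0.9227
φ_{22} = -0.7973 / 0.9227 = -0.864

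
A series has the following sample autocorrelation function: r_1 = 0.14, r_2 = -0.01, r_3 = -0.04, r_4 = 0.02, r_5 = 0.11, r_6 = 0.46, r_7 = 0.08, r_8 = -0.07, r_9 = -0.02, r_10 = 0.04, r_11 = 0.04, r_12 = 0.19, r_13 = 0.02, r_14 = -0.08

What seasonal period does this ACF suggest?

6

The largest autocorrelation is r_6 = 0.46, with a weaker echo at lag 12 (0.19); the remaining lags stay at or below 0.14.
The dominant spike at lag 6 indicates a seasonal period of 6.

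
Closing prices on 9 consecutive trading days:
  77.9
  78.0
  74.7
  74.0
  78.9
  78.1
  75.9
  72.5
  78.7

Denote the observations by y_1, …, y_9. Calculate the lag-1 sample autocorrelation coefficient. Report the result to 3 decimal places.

Mean ȳ = (77.9 + 78.0 + 74.7 + 74.0 + 78.9 + 78.1 + 75.9 + 72.5 + 78.7)/9 = 76.5222
Numerator Σ_{t=1}^{8}(y_t−ȳ)(y_{t+1}−ȳ) = -5.5449
Denominator Σ(y_t−ȳ)² = 43.2156
r_1 = -5.5449 / 43.2156 = -0.128

-0.128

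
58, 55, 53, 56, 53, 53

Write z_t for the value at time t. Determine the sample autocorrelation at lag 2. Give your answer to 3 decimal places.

-0.214

Mean z̄ = (58 + 55 + 53 + 56 + 53 + 53)/6 = 54.6667
Deviations from mean: 3.3333, 0.3333, -1.6667, 1.3333, -1.6667, -1.6667
Numerator Σ_{t=1}^{4}(z_t−z̄)(z_{t+2}−z̄) = -4.5556
Denominator Σ(z_t−z̄)² = 21.3333
r_2 = -4.5556 / 21.3333 = -0.214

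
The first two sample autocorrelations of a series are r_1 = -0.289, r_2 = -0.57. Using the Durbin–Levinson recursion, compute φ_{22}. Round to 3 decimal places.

-0.713

φ_{22} = (r_2 − r_1²) / (1 − r_1²)
r_1² = (-0.289)² = 0.083521
Numerator = -0.57 − 0.0835 = -0.6535; denominator = 1 − 0.0835 = 0.9165
φ_{22} = -0.6535 / 0.9165 = -0.713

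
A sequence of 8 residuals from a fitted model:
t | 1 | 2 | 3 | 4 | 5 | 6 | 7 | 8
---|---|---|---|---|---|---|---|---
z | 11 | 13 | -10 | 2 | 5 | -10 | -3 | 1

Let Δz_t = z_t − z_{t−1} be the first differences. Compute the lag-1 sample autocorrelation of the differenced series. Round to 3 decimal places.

-0.450

First differences Δz: 2, -23, 12, 3, -15, 7, 4
Mean of differences = -1.4286
Numerator Σ(Δz_t−Δz̄)(Δz_{t+1}−Δz̄) = -432.8980
Denominator Σ(Δz_t−Δz̄)² = 961.7143
r_1(Δz) = -432.8980 / 961.7143 = -0.450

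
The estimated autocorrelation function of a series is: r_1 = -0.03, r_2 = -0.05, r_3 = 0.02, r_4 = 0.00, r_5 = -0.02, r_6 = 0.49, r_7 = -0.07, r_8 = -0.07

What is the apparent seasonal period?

The largest autocorrelation is r_6 = 0.49; the remaining lags stay at or below 0.02.
The dominant spike at lag 6 indicates a seasonal period of 6.

6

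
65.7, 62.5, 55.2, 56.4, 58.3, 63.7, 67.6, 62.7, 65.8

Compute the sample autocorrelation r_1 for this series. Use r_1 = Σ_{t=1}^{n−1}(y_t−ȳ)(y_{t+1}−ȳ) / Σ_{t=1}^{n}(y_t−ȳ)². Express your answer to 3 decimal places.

0.434

Mean ȳ = (65.7 + 62.5 + 55.2 + 56.4 + 58.3 + 63.7 + 67.6 + 62.7 + 65.8)/9 = 61.9889
Numerator Σ_{t=1}^{8}(y_t−ȳ)(y_{t+1}−ȳ) = 66.9754
Denominator Σ(y_t−ȳ)² = 154.4089
r_1 = 66.9754 / 154.4089 = 0.434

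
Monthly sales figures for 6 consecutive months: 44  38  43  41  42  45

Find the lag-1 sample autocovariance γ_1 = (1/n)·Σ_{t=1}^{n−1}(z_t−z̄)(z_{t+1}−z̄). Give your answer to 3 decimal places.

-2.060

Mean z̄ = (44 + 38 + 43 + 41 + 42 + 45)/6 = 42.1667
Deviations: 1.8333, -4.1667, 0.8333, -1.1667, -0.1667, 2.8333
Σ_{t=1}^{5}(z_t−z̄)(z_{t+1}−z̄) = -12.3611
γ_1 = -12.3611 / 6 = -2.060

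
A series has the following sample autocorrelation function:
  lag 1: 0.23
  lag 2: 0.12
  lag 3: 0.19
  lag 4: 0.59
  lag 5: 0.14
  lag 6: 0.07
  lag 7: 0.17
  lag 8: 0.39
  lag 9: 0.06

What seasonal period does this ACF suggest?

4

The largest autocorrelation is r_4 = 0.59, with a weaker echo at lag 8 (0.39); the remaining lags stay at or below 0.23. The elevated value at lag 1 (0.23), dropping to 0.12 at lag 2, reflects decaying short-term dependence rather than seasonality.
The dominant spike at lag 4 indicates a seasonal period of 4.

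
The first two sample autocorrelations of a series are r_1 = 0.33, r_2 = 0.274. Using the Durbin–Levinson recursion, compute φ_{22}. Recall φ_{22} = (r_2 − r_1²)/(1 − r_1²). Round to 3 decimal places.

0.185

φ_{22} = (r_2 − r_1²) / (1 − r_1²)
r_1² = (0.33)² = 0.1089
Numerator = 0.274 − 0.1089 = 0.1651; denominator = 1 − 0.1089 = 0.8911
φ_{22} = 0.1651 / 0.8911 = 0.185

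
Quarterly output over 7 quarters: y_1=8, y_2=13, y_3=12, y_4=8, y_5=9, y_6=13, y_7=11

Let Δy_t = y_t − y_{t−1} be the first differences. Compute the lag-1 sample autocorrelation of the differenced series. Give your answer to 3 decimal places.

First differences Δy: 5, -1, -4, 1, 4, -2
Mean of differences = 0.5000
Numerator Σ(Δy_t−Δȳ)(Δy_{t+1}−Δȳ) = -9.2500
Denominator Σ(Δy_t−Δȳ)² = 61.5000
r_1(Δy) = -9.2500 / 61.5000 = -0.150

-0.150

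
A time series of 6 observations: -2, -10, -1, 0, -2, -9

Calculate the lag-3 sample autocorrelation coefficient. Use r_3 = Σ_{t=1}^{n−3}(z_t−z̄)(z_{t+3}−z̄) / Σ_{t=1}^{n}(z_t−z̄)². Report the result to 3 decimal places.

-0.202

Mean z̄ = (-2 − 10 − 1 + 0 − 2 − 9)/6 = -4.0000
Deviations from mean: 2.0000, -6.0000, 3.0000, 4.0000, 2.0000, -5.0000
Numerator Σ_{t=1}^{3}(z_t−z̄)(z_{t+3}−z̄) = -19.0000
Denominator Σ(z_t−z̄)² = 94.0000
r_3 = -19.0000 / 94.0000 = -0.202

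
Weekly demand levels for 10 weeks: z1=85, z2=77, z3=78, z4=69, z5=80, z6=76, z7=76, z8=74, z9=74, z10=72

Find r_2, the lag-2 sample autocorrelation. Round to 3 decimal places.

0.156

Mean z̄ = (85 + 77 + 78 + 69 + 80 + 76 + 76 + 74 + 74 + 72)/10 = 76.1000
Numerator Σ_{t=1}^{8}(z_t−z̄)(z_{t+2}−z̄) = 27.2800
Denominator Σ(z_t−z̄)² = 174.9000
r_2 = 27.2800 / 174.9000 = 0.156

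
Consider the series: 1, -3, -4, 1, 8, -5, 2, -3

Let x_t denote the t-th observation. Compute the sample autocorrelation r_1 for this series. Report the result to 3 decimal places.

-0.340

Mean x̄ = (1 − 3 − 4 + 1 + 8 − 5 + 2 − 3)/8 = -0.3750
Deviations from mean: 1.3750, -2.6250, -3.6250, 1.3750, 8.3750, -4.6250, 2.3750, -2.6250
Numerator Σ_{t=1}^{7}(x_t−x̄)(x_{t+1}−x̄) = -43.5156
Denominator Σ(x_t−x̄)² = 127.8750
r_1 = -43.5156 / 127.8750 = -0.340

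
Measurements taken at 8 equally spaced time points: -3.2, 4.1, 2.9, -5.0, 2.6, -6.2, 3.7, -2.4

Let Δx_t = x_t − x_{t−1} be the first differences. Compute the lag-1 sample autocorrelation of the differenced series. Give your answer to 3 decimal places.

First differences Δx: 7.3, -1.2, -7.9, 7.6, -8.8, 9.9, -6.1
Mean of differences = 0.1143
Numerator Σ(Δx_t−Δx̄)(Δx_{t+1}−Δx̄) = -273.6773
Denominator Σ(Δx_t−Δx̄)² = 387.4686
r_1(Δx) = -273.6773 / 387.4686 = -0.706

-0.706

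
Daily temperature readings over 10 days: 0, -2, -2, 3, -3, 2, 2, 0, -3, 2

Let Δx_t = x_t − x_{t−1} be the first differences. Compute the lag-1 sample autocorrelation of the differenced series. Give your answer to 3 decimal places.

First differences Δx: -2, 0, 5, -6, 5, 0, -2, -3, 5
Mean of differences = 0.2222
Numerator Σ(Δx_t−Δx̄)(Δx_{t+1}−Δx̄) = -68.8272
Denominator Σ(Δx_t−Δx̄)² = 127.5556
r_1(Δx) = -68.8272 / 127.5556 = -0.540

-0.540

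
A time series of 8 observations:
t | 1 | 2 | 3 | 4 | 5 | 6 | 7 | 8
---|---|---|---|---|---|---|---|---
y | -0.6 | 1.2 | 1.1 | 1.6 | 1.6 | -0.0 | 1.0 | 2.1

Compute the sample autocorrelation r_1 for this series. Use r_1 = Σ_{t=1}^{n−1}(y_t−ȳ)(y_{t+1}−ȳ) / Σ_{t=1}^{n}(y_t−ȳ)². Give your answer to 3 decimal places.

Mean ȳ = (-0.6 + 1.2 + 1.1 + 1.6 + 1.6 − 0.0 + 1.0 + 2.1)/8 = 1.0000
Deviations from mean: -1.6000, 0.2000, 0.1000, 0.6000, 0.6000, -1.0000, 0.0000, 1.1000
Σ(y_t−ȳ)(y_{t+1}−ȳ) = (-0.3200) + (0.0200) + (0.0600) + (0.3600) + (-0.6000) + (0.0000) + (0.0000) = -0.4800
Denominator Σ(y_t−ȳ)² = 5.5400
r_1 = -0.4800 / 5.5400 = -0.087

-0.087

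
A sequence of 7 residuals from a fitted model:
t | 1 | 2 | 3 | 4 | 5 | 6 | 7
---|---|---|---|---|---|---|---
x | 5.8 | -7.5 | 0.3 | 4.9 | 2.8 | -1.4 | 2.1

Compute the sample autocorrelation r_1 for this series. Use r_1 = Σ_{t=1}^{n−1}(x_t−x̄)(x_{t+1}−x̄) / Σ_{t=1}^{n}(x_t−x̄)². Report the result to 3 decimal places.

-0.310

Mean x̄ = (5.8 − 7.5 + 0.3 + 4.9 + 2.8 − 1.4 + 2.1)/7 = 1.0000
Deviations from mean: 4.8000, -8.5000, -0.7000, 3.9000, 1.8000, -2.4000, 1.1000
Numerator Σ_{t=1}^{6}(x_t−x̄)(x_{t+1}−x̄) = -37.5200
Denominator Σ(x_t−x̄)² = 121.2000
r_1 = -37.5200 / 121.2000 = -0.310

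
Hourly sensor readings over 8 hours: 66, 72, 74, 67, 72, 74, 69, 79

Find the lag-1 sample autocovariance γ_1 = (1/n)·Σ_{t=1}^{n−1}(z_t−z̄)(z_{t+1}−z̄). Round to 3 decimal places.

-4.830

Mean z̄ = (66 + 72 + 74 + 67 + 72 + 74 + 69 + 79)/8 = 71.6250
Deviations: -5.6250, 0.3750, 2.3750, -4.6250, 0.3750, 2.3750, -2.6250, 7.3750
Σ_{t=1}^{7}(z_t−z̄)(z_{t+1}−z̄) = -38.6406
γ_1 = -38.6406 / 8 = -4.830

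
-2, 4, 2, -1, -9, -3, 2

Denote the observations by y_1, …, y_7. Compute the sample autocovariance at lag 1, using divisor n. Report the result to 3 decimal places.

Mean ȳ = (-2 + 4 + 2 − 1 − 9 − 3 + 2)/7 = -1.0000
Deviations: -1.0000, 5.0000, 3.0000, 0.0000, -8.0000, -2.0000, 3.0000
Σ_{t=1}^{6}(y_t−ȳ)(y_{t+1}−ȳ) = 20.0000
γ_1 = 20.0000 / 7 = 2.857

2.857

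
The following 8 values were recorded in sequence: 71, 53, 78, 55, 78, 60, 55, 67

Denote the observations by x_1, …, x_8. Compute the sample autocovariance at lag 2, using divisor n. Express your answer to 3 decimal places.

35.105

Mean x̄ = (71 + 53 + 78 + 55 + 78 + 60 + 55 + 67)/8 = 64.6250
Deviations: 6.3750, -11.6250, 13.3750, -9.6250, 13.3750, -4.6250, -9.6250, 2.3750
Σ_{t=1}^{6}(x_t−x̄)(x_{t+2}−x̄) = 280.8438
γ_2 = 280.8438 / 8 = 35.105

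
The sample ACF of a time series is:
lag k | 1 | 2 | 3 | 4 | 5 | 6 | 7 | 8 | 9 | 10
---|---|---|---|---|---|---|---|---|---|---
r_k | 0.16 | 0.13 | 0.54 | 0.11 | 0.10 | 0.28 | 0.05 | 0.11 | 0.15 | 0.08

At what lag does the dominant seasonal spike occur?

The largest autocorrelation is r_3 = 0.54, with a weaker echo at lag 6 (0.28); the remaining lags stay at or below 0.16.
The dominant spike at lag 3 indicates a seasonal period of 3.

3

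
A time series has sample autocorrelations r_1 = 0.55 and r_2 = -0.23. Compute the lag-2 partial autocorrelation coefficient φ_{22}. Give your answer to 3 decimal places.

-0.763

φ_{22} = (r_2 − r_1²) / (1 − r_1²)
r_1² = (0.55)² = 0.3025
Numerator = -0.23 − 0.3025 = -0.5325; denominator = 1 − 0.3025 = 0.6975
φ_{22} = -0.5325 / 0.6975 = -0.763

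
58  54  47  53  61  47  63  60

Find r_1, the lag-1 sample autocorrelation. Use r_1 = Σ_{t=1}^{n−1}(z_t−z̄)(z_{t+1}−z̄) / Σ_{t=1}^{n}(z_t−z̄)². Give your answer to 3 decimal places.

-0.230

Mean z̄ = (58 + 54 + 47 + 53 + 61 + 47 + 63 + 60)/8 = 55.3750
Numerator Σ_{t=1}^{7}(z_t−z̄)(z_{t+1}−z̄) = -61.2656
Denominator Σ(z_t−z̄)² = 265.8750
r_1 = -61.2656 / 265.8750 = -0.230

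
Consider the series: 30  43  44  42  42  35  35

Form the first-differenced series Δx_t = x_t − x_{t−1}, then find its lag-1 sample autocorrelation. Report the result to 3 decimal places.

First differences Δx: 13, 1, -2, 0, -7, 0
Mean of differences = 0.8333
Numerator Σ(Δx_t−Δx̄)(Δx_{t+1}−Δx̄) = 16.9722
Denominator Σ(Δx_t−Δx̄)² = 218.8333
r_1(Δx) = 16.9722 / 218.8333 = 0.078

0.078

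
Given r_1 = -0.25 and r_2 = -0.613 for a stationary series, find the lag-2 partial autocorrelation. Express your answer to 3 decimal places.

-0.721

φ_{22} = (r_2 − r_1²) / (1 − r_1²)
r_1² = (-0.25)² = 0.0625
Numerator = -0.613 − 0.0625 = -0.6755; denominator = 1 − 0.0625 = 0.9375
φ_{22} = -0.6755 / 0.9375 = -0.721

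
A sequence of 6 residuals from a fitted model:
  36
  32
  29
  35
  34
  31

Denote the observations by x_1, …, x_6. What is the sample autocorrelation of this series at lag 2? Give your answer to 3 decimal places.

Mean x̄ = (36 + 32 + 29 + 35 + 34 + 31)/6 = 32.8333
Deviations from mean: 3.1667, -0.8333, -3.8333, 2.1667, 1.1667, -1.8333
Numerator Σ_{t=1}^{4}(x_t−x̄)(x_{t+2}−x̄) = -22.3889
Denominator Σ(x_t−x̄)² = 34.8333
r_2 = -22.3889 / 34.8333 = -0.643

-0.643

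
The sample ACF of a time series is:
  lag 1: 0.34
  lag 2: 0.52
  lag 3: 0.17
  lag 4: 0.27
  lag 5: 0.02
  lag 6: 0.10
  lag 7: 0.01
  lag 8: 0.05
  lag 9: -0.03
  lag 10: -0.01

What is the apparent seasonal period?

The largest autocorrelation is r_2 = 0.52; the remaining lags stay at or below 0.34.
The dominant spike at lag 2 indicates a seasonal period of 2.

2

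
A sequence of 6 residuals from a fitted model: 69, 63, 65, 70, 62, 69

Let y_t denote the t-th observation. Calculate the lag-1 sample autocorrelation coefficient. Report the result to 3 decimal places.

Mean ȳ = (69 + 63 + 65 + 70 + 62 + 69)/6 = 66.3333
Deviations from mean: 2.6667, -3.3333, -1.3333, 3.6667, -4.3333, 2.6667
Σ(y_t−ȳ)(y_{t+1}−ȳ) = (-8.8889) + (4.4444) + (-4.8889) + (-15.8889) + (-11.5556) = -36.7778
Denominator Σ(y_t−ȳ)² = 59.3333
r_1 = -36.7778 / 59.3333 = -0.620

-0.620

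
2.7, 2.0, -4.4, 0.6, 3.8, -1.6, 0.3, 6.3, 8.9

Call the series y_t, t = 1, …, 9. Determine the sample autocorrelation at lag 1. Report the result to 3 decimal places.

Mean ȳ = (2.7 + 2.0 − 4.4 + 0.6 + 3.8 − 1.6 + 0.3 + 6.3 + 8.9)/9 = 2.0667
Numerator Σ_{t=1}^{8}(y_t−ȳ)(y_{t+1}−ȳ) = 28.9022
Denominator Σ(y_t−ȳ)² = 128.5600
r_1 = 28.9022 / 128.5600 = 0.225

0.225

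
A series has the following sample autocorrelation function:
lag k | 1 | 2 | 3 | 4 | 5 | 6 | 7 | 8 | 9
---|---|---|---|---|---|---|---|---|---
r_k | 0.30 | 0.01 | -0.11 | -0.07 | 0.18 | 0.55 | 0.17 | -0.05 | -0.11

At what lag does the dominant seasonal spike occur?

6

The largest autocorrelation is r_6 = 0.55; the remaining lags stay at or below 0.30. The elevated value at lag 1 (0.30), dropping to 0.01 at lag 2, reflects decaying short-term dependence rather than seasonality.
The dominant spike at lag 6 indicates a seasonal period of 6.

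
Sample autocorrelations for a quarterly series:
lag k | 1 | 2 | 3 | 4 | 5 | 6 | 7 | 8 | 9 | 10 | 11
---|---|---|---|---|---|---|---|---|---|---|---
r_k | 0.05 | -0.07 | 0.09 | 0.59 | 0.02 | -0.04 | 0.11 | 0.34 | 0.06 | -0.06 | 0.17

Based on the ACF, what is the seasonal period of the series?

The largest autocorrelation is r_4 = 0.59, with a weaker echo at lag 8 (0.34); the remaining lags stay at or below 0.17.
The dominant spike at lag 4 indicates a seasonal period of 4.

4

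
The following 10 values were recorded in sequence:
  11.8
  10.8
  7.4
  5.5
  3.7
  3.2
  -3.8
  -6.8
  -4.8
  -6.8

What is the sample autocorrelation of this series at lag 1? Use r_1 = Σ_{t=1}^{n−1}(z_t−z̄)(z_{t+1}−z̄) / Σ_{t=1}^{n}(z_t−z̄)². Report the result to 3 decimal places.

0.715

Mean z̄ = (11.8 + 10.8 + 7.4 + 5.5 + 3.7 + 3.2 − 3.8 − 6.8 − 4.8 − 6.8)/10 = 2.0200
Numerator Σ_{t=1}^{9}(z_t−z̄)(z_{t+1}−z̄) = 324.4256
Denominator Σ(z_t−z̄)² = 453.9760
r_1 = 324.4256 / 453.9760 = 0.715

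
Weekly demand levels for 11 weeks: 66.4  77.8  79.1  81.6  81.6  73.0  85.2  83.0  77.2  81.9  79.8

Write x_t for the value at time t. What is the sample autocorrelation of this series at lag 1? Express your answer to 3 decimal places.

Mean x̄ = (66.4 + 77.8 + 79.1 + 81.6 + 81.6 + 73.0 + 85.2 + 83.0 + 77.2 + 81.9 + 79.8)/11 = 78.7818
Numerator Σ_{t=1}^{10}(x_t−x̄)(x_{t+1}−x̄) = -14.0767
Denominator Σ(x_t−x̄)² = 275.9364
r_1 = -14.0767 / 275.9364 = -0.051

-0.051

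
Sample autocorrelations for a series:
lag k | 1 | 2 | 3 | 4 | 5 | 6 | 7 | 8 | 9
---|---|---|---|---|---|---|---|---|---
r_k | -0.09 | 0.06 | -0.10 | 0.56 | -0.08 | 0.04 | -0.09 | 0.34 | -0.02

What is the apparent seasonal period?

4

The largest autocorrelation is r_4 = 0.56, with a weaker echo at lag 8 (0.34); the remaining lags stay at or below 0.06.
The dominant spike at lag 4 indicates a seasonal period of 4.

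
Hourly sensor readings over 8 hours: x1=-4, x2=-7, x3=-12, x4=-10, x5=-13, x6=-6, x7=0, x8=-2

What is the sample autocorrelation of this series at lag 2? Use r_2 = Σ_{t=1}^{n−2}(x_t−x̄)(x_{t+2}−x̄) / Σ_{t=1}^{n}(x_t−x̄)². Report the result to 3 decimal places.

-0.143

Mean x̄ = (-4 − 7 − 12 − 10 − 13 − 6 + 0 − 2)/8 = -6.7500
Σ(x_t−x̄)(x_{t+2}−x̄) = (-14.4375) + (0.8125) + (32.8125) + (-2.4375) + (-42.1875) + (3.5625) = -21.8750
Denominator Σ(x_t−x̄)² = 153.5000
r_2 = -21.8750 / 153.5000 = -0.143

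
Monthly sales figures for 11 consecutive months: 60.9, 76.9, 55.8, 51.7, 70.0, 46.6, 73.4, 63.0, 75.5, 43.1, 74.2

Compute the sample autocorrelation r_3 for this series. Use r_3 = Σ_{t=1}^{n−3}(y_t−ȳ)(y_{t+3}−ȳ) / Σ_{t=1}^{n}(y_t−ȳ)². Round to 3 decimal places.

Mean ȳ = (60.9 + 76.9 + 55.8 + 51.7 + 70.0 + 46.6 + 73.4 + 63.0 + 75.5 + 43.1 + 74.2)/11 = 62.8273
Numerator Σ_{t=1}^{8}(y_t−ȳ)(y_{t+3}−ȳ) = -292.2386
Denominator Σ(y_t−ȳ)² = 1480.6418
r_3 = -292.2386 / 1480.6418 = -0.197

-0.197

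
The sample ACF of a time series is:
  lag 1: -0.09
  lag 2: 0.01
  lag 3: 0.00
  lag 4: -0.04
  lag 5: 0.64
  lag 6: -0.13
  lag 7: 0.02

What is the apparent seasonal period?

5

The largest autocorrelation is r_5 = 0.64; the remaining lags stay at or below 0.02.
The dominant spike at lag 5 indicates a seasonal period of 5.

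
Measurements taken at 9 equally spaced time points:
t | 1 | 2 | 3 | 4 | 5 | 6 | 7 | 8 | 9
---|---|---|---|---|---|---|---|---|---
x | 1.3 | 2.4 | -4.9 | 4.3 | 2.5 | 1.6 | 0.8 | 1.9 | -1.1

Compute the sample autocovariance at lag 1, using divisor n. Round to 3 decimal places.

-2.624

Mean x̄ = (1.3 + 2.4 − 4.9 + 4.3 + 2.5 + 1.6 + 0.8 + 1.9 − 1.1)/9 = 0.9778
Σ_{t=1}^{8}(x_t−x̄)(x_{t+1}−x̄) = -23.6149
γ_1 = -23.6149 / 9 = -2.624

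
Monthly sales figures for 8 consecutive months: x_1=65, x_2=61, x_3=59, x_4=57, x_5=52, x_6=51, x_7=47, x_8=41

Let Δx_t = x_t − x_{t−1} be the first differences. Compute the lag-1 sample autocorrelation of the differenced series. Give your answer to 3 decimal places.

-0.241

First differences Δx: -4, -2, -2, -5, -1, -4, -6
Mean of differences = -3.4286
Numerator Σ(Δx_t−Δx̄)(Δx_{t+1}−Δx̄) = -4.7551
Denominator Σ(Δx_t−Δx̄)² = 19.7143
r_1(Δx) = -4.7551 / 19.7143 = -0.241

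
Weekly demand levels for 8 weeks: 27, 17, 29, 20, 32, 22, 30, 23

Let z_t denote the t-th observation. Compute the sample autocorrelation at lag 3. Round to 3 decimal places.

-0.597

Mean z̄ = (27 + 17 + 29 + 20 + 32 + 22 + 30 + 23)/8 = 25.0000
Deviations from mean: 2.0000, -8.0000, 4.0000, -5.0000, 7.0000, -3.0000, 5.0000, -2.0000
Numerator Σ_{t=1}^{5}(z_t−z̄)(z_{t+3}−z̄) = -117.0000
Denominator Σ(z_t−z̄)² = 196.0000
r_3 = -117.0000 / 196.0000 = -0.597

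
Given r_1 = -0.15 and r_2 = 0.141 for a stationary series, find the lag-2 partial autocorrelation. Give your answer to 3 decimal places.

0.121

φ_{22} = (r_2 − r_1²) / (1 − r_1²)
r_1² = (-0.15)² = 0.0225
Numerator = 0.141 − 0.0225 = 0.1185; denominator = 1 − 0.0225 = 0.9775
φ_{22} = 0.1185 / 0.9775 = 0.121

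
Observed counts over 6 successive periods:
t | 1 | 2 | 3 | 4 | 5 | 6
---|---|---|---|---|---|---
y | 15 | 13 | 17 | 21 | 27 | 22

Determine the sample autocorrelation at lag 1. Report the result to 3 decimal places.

0.539

Mean ȳ = (15 + 13 + 17 + 21 + 27 + 22)/6 = 19.1667
Numerator Σ_{t=1}^{5}(y_t−ȳ)(y_{t+1}−ȳ) = 71.6389
Denominator Σ(y_t−ȳ)² = 132.8333
r_1 = 71.6389 / 132.8333 = 0.539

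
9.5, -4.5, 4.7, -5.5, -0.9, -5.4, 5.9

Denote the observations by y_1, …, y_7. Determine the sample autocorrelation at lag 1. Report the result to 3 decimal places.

Mean ȳ = (9.5 − 4.5 + 4.7 − 5.5 − 0.9 − 5.4 + 5.9)/7 = 0.5429
Deviations from mean: 8.9571, -5.0429, 4.1571, -6.0429, -1.4429, -5.9429, 5.3571
Σ(y_t−ȳ)(y_{t+1}−ȳ) = (-45.1696) + (-20.9639) + (-25.1210) + (8.7190) + (8.5747) + (-31.8367) = -105.7976
Denominator Σ(y_t−ȳ)² = 225.5571
r_1 = -105.7976 / 225.5571 = -0.469

-0.469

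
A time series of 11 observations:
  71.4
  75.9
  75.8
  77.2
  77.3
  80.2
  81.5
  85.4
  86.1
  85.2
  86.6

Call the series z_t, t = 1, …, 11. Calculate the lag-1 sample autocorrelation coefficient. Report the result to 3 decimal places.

Mean z̄ = (71.4 + 75.9 + 75.8 + 77.2 + 77.3 + 80.2 + 81.5 + 85.4 + 86.1 + 85.2 + 86.6)/11 = 80.2364
Numerator Σ_{t=1}^{10}(z_t−z̄)(z_{t+1}−z̄) = 177.4969
Denominator Σ(z_t−z̄)² = 262.1855
r_1 = 177.4969 / 262.1855 = 0.677

0.677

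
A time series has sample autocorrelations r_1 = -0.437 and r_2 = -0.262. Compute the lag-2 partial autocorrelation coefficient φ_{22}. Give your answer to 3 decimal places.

φ_{22} = (r_2 − r_1²) / (1 − r_1²)
r_1² = (-0.437)² = 0.190969
Numerator = -0.262 − 0.1910 = -0.4530; denominator = 1 − 0.1910 = 0.8090
φ_{22} = -0.4530 / 0.8090 = -0.560

-0.560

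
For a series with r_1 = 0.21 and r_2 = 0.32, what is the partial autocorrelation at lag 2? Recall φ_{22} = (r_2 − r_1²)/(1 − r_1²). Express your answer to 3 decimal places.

0.289

φ_{22} = (r_2 − r_1²) / (1 − r_1²)
r_1² = (0.21)² = 0.0441
Numerator = 0.32 − 0.0441 = 0.2759; denominator = 1 − 0.0441 = 0.9559
φ_{22} = 0.2759 / 0.9559 = 0.289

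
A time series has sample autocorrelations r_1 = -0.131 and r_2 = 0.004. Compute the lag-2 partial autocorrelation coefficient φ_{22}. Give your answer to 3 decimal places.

-0.013

φ_{22} = (r_2 − r_1²) / (1 − r_1²)
r_1² = (-0.131)² = 0.017161
Numerator = 0.004 − 0.0172 = -0.0132; denominator = 1 − 0.0172 = 0.9828
φ_{22} = -0.0132 / 0.9828 = -0.013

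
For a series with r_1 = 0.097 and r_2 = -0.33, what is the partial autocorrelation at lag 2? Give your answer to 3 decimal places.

-0.343

φ_{22} = (r_2 − r_1²) / (1 − r_1²)
r_1² = (0.097)² = 0.009409
Numerator = -0.33 − 0.0094 = -0.3394; denominator = 1 − 0.0094 = 0.9906
φ_{22} = -0.3394 / 0.9906 = -0.343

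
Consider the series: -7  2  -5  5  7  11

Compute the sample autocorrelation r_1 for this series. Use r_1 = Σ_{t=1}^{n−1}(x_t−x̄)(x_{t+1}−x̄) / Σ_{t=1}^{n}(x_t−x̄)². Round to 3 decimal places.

Mean x̄ = (-7 + 2 − 5 + 5 + 7 + 11)/6 = 2.1667
Deviations from mean: -9.1667, -0.1667, -7.1667, 2.8333, 4.8333, 8.8333
Numerator Σ_{t=1}^{5}(x_t−x̄)(x_{t+1}−x̄) = 38.8056
Denominator Σ(x_t−x̄)² = 244.8333
r_1 = 38.8056 / 244.8333 = 0.158

0.158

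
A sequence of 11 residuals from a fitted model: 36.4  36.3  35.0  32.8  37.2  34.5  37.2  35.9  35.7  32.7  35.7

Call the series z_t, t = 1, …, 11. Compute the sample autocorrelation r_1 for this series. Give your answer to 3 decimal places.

-0.291

Mean z̄ = (36.4 + 36.3 + 35.0 + 32.8 + 37.2 + 34.5 + 37.2 + 35.9 + 35.7 + 32.7 + 35.7)/11 = 35.4000
Numerator Σ_{t=1}^{10}(z_t−z̄)(z_{t+1}−z̄) = -6.9100
Denominator Σ(z_t−z̄)² = 23.7400
r_1 = -6.9100 / 23.7400 = -0.291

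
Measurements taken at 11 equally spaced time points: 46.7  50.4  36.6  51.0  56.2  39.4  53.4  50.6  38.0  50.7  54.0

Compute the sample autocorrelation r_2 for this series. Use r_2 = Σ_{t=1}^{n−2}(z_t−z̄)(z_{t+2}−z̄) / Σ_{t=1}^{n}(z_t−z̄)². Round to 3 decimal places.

-0.393

Mean z̄ = (46.7 + 50.4 + 36.6 + 51.0 + 56.2 + 39.4 + 53.4 + 50.6 + 38.0 + 50.7 + 54.0)/11 = 47.9091
Numerator Σ_{t=1}^{9}(z_t−z̄)(z_{t+2}−z̄) = -183.3183
Denominator Σ(z_t−z̄)² = 466.7291
r_2 = -183.3183 / 466.7291 = -0.393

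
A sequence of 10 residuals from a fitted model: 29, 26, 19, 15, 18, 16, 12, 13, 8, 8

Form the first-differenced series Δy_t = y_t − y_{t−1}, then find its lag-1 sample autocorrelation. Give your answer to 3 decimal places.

First differences Δy: -3, -7, -4, 3, -2, -4, 1, -5, 0
Mean of differences = -2.3333
Numerator Σ(Δy_t−Δȳ)(Δy_{t+1}−Δȳ) = -17.4444
Denominator Σ(Δy_t−Δȳ)² = 80.0000
r_1(Δy) = -17.4444 / 80.0000 = -0.218

-0.218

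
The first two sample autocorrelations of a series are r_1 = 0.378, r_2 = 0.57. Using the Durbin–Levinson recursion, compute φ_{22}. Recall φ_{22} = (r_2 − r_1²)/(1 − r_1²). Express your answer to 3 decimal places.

φ_{22} = (r_2 − r_1²) / (1 − r_1²)
r_1² = (0.378)² = 0.142884
Numerator = 0.57 − 0.1429 = 0.4271; denominator = 1 − 0.1429 = 0.8571
φ_{22} = 0.4271 / 0.8571 = 0.498

0.498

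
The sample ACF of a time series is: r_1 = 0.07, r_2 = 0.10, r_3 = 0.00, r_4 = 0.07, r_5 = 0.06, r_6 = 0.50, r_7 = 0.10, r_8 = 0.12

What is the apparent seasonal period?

The largest autocorrelation is r_6 = 0.50; the remaining lags stay at or below 0.12.
The dominant spike at lag 6 indicates a seasonal period of 6.

6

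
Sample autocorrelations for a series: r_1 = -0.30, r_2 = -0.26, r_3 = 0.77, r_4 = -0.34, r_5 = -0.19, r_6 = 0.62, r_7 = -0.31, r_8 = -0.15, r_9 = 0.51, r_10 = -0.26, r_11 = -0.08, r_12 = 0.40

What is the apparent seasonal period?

The largest autocorrelation is r_3 = 0.77, with weaker echoes at lags 6 (0.62), 9 (0.51) and 12 (0.40); the remaining lags stay at or below -0.08.
The dominant spike at lag 3 indicates a seasonal period of 3.

3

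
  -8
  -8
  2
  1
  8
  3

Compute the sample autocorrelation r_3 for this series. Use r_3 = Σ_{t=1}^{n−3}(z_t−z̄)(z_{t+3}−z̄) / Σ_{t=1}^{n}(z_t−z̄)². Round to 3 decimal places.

-0.323

Mean z̄ = (-8 − 8 + 2 + 1 + 8 + 3)/6 = -0.3333
Deviations from mean: -7.6667, -7.6667, 2.3333, 1.3333, 8.3333, 3.3333
Σ(z_t−z̄)(z_{t+3}−z̄) = (-10.2222) + (-63.8889) + (7.7778) = -66.3333
Denominator Σ(z_t−z̄)² = 205.3333
r_3 = -66.3333 / 205.3333 = -0.323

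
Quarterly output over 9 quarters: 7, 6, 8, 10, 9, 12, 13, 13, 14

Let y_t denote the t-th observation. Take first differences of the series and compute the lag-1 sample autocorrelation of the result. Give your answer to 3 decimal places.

First differences Δy: -1, 2, 2, -1, 3, 1, 0, 1
Mean of differences = 0.8750
Numerator Σ(Δy_t−Δȳ)(Δy_{t+1}−Δȳ) = -6.8906
Denominator Σ(Δy_t−Δȳ)² = 14.8750
r_1(Δy) = -6.8906 / 14.8750 = -0.463

-0.463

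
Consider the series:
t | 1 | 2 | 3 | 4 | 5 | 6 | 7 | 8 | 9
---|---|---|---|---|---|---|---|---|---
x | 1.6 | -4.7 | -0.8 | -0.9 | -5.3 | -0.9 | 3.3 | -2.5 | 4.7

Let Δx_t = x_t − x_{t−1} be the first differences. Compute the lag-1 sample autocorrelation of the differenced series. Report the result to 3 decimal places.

-0.473

First differences Δx: -6.3, 3.9, -0.1, -4.4, 4.4, 4.2, -5.8, 7.2
Mean of differences = 0.3875
Numerator Σ(Δx_t−Δx̄)(Δx_{t+1}−Δx̄) = -92.5227
Denominator Σ(Δx_t−Δx̄)² = 195.5488
r_1(Δx) = -92.5227 / 195.5488 = -0.473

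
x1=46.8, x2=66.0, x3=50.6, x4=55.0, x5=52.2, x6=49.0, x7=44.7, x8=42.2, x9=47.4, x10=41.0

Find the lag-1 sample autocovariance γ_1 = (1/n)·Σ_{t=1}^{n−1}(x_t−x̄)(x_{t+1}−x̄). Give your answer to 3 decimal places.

6.388

Mean x̄ = (46.8 + 66.0 + 50.6 + 55.0 + 52.2 + 49.0 + 44.7 + 42.2 + 47.4 + 41.0)/10 = 49.4900
Σ_{t=1}^{9}(x_t−x̄)(x_{t+1}−x̄) = 63.8809
γ_1 = 63.8809 / 10 = 6.388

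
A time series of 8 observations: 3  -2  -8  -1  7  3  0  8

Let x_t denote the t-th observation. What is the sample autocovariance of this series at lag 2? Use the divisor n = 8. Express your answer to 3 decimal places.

-7.672

Mean x̄ = (3 − 2 − 8 − 1 + 7 + 3 + 0 + 8)/8 = 1.2500
Σ_{t=1}^{6}(x_t−x̄)(x_{t+2}−x̄) = -61.3750
γ_2 = -61.3750 / 8 = -7.672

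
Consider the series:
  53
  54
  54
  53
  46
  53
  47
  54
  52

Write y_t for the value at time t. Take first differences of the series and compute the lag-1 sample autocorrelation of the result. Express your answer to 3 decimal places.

-0.741

First differences Δy: 1, 0, -1, -7, 7, -6, 7, -2
Mean of differences = -0.1250
Numerator Σ(Δy_t−Δȳ)(Δy_{t+1}−Δȳ) = -140.0156
Denominator Σ(Δy_t−Δȳ)² = 188.8750
r_1(Δy) = -140.0156 / 188.8750 = -0.741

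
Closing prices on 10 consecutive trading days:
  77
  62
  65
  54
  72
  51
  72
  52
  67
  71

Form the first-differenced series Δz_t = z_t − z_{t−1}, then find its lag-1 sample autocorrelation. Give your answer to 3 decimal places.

First differences Δz: -15, 3, -11, 18, -21, 21, -20, 15, 4
Mean of differences = -0.6667
Numerator Σ(Δz_t−Δz̄)(Δz_{t+1}−Δz̄) = -1752.1111
Denominator Σ(Δz_t−Δz̄)² = 2198.0000
r_1(Δz) = -1752.1111 / 2198.0000 = -0.797

-0.797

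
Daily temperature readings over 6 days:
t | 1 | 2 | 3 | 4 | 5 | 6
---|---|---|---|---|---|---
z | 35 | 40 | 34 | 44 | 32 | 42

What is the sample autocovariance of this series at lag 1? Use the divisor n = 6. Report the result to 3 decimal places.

-16.394

Mean z̄ = (35 + 40 + 34 + 44 + 32 + 42)/6 = 37.8333
Deviations: -2.8333, 2.1667, -3.8333, 6.1667, -5.8333, 4.1667
Σ_{t=1}^{5}(z_t−z̄)(z_{t+1}−z̄) = -98.3611
γ_1 = -98.3611 / 6 = -16.394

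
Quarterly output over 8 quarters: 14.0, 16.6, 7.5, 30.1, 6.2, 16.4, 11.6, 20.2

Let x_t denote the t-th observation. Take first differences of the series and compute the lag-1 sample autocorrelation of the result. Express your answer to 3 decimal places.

-0.805

First differences Δx: 2.6, -9.1, 22.6, -23.9, 10.2, -4.8, 8.6
Mean of differences = 0.8857
Numerator Σ(Δx_t−Δx̄)(Δx_{t+1}−Δx̄) = -1099.8359
Denominator Σ(Δx_t−Δx̄)² = 1367.0886
r_1(Δx) = -1099.8359 / 1367.0886 = -0.805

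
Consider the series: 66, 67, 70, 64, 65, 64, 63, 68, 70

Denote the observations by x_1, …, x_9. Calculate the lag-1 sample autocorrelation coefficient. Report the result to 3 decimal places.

0.152

Mean x̄ = (66 + 67 + 70 + 64 + 65 + 64 + 63 + 68 + 70)/9 = 66.3333
Numerator Σ_{t=1}^{8}(x_t−x̄)(x_{t+1}−x̄) = 8.2222
Denominator Σ(x_t−x̄)² = 54.0000
r_1 = 8.2222 / 54.0000 = 0.152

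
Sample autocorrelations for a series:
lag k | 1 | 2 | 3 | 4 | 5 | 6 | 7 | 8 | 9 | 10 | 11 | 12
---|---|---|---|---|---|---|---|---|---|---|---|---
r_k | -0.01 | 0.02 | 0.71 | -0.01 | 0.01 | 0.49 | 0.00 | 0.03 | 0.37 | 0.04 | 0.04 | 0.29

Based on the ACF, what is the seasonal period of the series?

3

The largest autocorrelation is r_3 = 0.71, with weaker echoes at lags 6 (0.49), 9 (0.37) and 12 (0.29); the remaining lags stay at or below 0.04.
The dominant spike at lag 3 indicates a seasonal period of 3.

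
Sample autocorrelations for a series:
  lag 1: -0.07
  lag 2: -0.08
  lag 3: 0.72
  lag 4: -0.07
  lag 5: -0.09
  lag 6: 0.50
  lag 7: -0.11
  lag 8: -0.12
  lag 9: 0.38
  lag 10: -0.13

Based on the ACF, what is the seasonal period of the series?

3

The largest autocorrelation is r_3 = 0.72, with weaker echoes at lags 6 (0.50) and 9 (0.38); the remaining lags stay at or below -0.07.
The dominant spike at lag 3 indicates a seasonal period of 3.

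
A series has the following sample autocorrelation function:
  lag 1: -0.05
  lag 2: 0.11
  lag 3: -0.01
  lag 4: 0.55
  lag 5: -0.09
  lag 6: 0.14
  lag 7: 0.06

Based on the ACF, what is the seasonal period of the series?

The largest autocorrelation is r_4 = 0.55; the remaining lags stay at or below 0.14.
The dominant spike at lag 4 indicates a seasonal period of 4.

4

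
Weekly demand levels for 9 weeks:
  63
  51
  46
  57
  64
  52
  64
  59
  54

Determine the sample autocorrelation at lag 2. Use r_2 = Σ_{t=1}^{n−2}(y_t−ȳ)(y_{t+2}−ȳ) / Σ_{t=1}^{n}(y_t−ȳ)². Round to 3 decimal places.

Mean ȳ = (63 + 51 + 46 + 57 + 64 + 52 + 64 + 59 + 54)/9 = 56.6667
Numerator Σ_{t=1}^{7}(y_t−ȳ)(y_{t+2}−ȳ) = -125.8889
Denominator Σ(y_t−ȳ)² = 328.0000
r_2 = -125.8889 / 328.0000 = -0.384

-0.384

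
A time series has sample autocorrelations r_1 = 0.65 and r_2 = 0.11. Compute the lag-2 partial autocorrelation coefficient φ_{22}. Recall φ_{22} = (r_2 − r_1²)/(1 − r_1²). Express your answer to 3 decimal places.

-0.541

φ_{22} = (r_2 − r_1²) / (1 − r_1²)
r_1² = (0.65)² = 0.4225
Numerator = 0.11 − 0.4225 = -0.3125; denominator = 1 − 0.4225 = 0.5775
φ_{22} = -0.3125 / 0.5775 = -0.541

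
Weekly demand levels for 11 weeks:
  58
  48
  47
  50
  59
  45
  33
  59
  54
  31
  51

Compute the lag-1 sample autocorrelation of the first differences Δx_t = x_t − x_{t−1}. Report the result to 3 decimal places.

First differences Δx: -10, -1, 3, 9, -14, -12, 26, -5, -23, 20
Mean of differences = -0.7000
Numerator Σ(Δx_t−Δx̄)(Δx_{t+1}−Δx̄) = -723.3900
Denominator Σ(Δx_t−Δx̄)² = 2156.1000
r_1(Δx) = -723.3900 / 2156.1000 = -0.336

-0.336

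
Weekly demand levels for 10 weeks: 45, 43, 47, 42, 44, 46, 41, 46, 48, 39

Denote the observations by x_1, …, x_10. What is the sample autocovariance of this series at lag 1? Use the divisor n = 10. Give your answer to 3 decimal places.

Mean x̄ = (45 + 43 + 47 + 42 + 44 + 46 + 41 + 46 + 48 + 39)/10 = 44.1000
Σ_{t=1}^{9}(x_t−x̄)(x_{t+1}−x̄) = -34.5100
γ_1 = -34.5100 / 10 = -3.451

-3.451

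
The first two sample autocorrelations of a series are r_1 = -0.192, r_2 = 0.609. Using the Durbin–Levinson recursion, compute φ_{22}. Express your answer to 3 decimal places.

φ_{22} = (r_2 − r_1²) / (1 − r_1²)
r_1² = (-0.192)² = 0.036864
Numerator = 0.609 − 0.0369 = 0.5721; denominator = 1 − 0.0369 = 0.9631
φ_{22} = 0.5721 / 0.9631 = 0.594

0.594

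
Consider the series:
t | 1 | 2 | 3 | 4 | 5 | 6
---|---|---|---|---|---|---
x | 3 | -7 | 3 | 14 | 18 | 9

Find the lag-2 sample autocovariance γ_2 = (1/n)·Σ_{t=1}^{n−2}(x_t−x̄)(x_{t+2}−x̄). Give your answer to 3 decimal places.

-18.537

Mean x̄ = (3 − 7 + 3 + 14 + 18 + 9)/6 = 6.6667
Deviations: -3.6667, -13.6667, -3.6667, 7.3333, 11.3333, 2.3333
Σ_{t=1}^{4}(x_t−x̄)(x_{t+2}−x̄) = -111.2222
γ_2 = -111.2222 / 6 = -18.537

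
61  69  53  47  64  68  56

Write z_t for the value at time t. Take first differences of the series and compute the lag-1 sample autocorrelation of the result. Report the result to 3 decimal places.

First differences Δz: 8, -16, -6, 17, 4, -12
Mean of differences = -0.8333
Numerator Σ(Δz_t−Δz̄)(Δz_{t+1}−Δz̄) = -115.5278
Denominator Σ(Δz_t−Δz̄)² = 800.8333
r_1(Δz) = -115.5278 / 800.8333 = -0.144

-0.144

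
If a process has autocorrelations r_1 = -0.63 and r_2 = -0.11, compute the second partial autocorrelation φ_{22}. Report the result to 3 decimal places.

φ_{22} = (r_2 − r_1²) / (1 − r_1²)
r_1² = (-0.63)² = 0.3969
Numerator = -0.11 − 0.3969 = -0.5069; denominator = 1 − 0.3969 = 0.6031
φ_{22} = -0.5069 / 0.6031 = -0.840

-0.840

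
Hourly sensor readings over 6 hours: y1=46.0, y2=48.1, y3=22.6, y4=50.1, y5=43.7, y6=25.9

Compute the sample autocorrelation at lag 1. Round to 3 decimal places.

-0.391

Mean ȳ = (46.0 + 48.1 + 22.6 + 50.1 + 43.7 + 25.9)/6 = 39.4000
Σ(y_t−ȳ)(y_{t+1}−ȳ) = (57.4200) + (-146.1600) + (-179.7600) + (46.0100) + (-58.0500) = -280.5400
Denominator Σ(y_t−ȳ)² = 716.7200
r_1 = -280.5400 / 716.7200 = -0.391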